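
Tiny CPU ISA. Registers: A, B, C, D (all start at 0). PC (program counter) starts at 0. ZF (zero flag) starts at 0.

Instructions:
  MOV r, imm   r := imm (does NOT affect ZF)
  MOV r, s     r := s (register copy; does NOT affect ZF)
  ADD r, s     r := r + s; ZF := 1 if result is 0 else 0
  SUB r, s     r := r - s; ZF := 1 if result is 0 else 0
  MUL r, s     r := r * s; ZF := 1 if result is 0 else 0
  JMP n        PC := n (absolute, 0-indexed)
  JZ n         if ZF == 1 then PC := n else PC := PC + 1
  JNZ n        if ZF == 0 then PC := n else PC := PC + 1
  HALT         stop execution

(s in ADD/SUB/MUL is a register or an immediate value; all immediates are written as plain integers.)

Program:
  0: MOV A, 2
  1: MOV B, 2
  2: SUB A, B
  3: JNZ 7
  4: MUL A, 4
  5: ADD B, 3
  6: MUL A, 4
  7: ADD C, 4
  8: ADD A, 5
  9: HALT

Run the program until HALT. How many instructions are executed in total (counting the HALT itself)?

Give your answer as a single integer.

Step 1: PC=0 exec 'MOV A, 2'. After: A=2 B=0 C=0 D=0 ZF=0 PC=1
Step 2: PC=1 exec 'MOV B, 2'. After: A=2 B=2 C=0 D=0 ZF=0 PC=2
Step 3: PC=2 exec 'SUB A, B'. After: A=0 B=2 C=0 D=0 ZF=1 PC=3
Step 4: PC=3 exec 'JNZ 7'. After: A=0 B=2 C=0 D=0 ZF=1 PC=4
Step 5: PC=4 exec 'MUL A, 4'. After: A=0 B=2 C=0 D=0 ZF=1 PC=5
Step 6: PC=5 exec 'ADD B, 3'. After: A=0 B=5 C=0 D=0 ZF=0 PC=6
Step 7: PC=6 exec 'MUL A, 4'. After: A=0 B=5 C=0 D=0 ZF=1 PC=7
Step 8: PC=7 exec 'ADD C, 4'. After: A=0 B=5 C=4 D=0 ZF=0 PC=8
Step 9: PC=8 exec 'ADD A, 5'. After: A=5 B=5 C=4 D=0 ZF=0 PC=9
Step 10: PC=9 exec 'HALT'. After: A=5 B=5 C=4 D=0 ZF=0 PC=9 HALTED
Total instructions executed: 10

Answer: 10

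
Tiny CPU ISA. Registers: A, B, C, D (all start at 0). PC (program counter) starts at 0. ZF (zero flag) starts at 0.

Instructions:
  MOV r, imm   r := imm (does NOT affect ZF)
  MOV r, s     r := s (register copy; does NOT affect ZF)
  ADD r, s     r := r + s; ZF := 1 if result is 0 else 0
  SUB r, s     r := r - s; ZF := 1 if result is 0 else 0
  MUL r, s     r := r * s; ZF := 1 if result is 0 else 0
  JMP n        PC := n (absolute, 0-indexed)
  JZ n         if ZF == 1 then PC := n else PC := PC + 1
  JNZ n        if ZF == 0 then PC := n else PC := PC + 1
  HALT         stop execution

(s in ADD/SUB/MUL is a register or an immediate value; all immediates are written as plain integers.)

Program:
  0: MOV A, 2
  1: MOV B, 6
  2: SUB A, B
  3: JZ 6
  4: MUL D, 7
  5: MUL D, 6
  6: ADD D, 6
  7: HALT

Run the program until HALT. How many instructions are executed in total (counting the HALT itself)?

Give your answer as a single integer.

Answer: 8

Derivation:
Step 1: PC=0 exec 'MOV A, 2'. After: A=2 B=0 C=0 D=0 ZF=0 PC=1
Step 2: PC=1 exec 'MOV B, 6'. After: A=2 B=6 C=0 D=0 ZF=0 PC=2
Step 3: PC=2 exec 'SUB A, B'. After: A=-4 B=6 C=0 D=0 ZF=0 PC=3
Step 4: PC=3 exec 'JZ 6'. After: A=-4 B=6 C=0 D=0 ZF=0 PC=4
Step 5: PC=4 exec 'MUL D, 7'. After: A=-4 B=6 C=0 D=0 ZF=1 PC=5
Step 6: PC=5 exec 'MUL D, 6'. After: A=-4 B=6 C=0 D=0 ZF=1 PC=6
Step 7: PC=6 exec 'ADD D, 6'. After: A=-4 B=6 C=0 D=6 ZF=0 PC=7
Step 8: PC=7 exec 'HALT'. After: A=-4 B=6 C=0 D=6 ZF=0 PC=7 HALTED
Total instructions executed: 8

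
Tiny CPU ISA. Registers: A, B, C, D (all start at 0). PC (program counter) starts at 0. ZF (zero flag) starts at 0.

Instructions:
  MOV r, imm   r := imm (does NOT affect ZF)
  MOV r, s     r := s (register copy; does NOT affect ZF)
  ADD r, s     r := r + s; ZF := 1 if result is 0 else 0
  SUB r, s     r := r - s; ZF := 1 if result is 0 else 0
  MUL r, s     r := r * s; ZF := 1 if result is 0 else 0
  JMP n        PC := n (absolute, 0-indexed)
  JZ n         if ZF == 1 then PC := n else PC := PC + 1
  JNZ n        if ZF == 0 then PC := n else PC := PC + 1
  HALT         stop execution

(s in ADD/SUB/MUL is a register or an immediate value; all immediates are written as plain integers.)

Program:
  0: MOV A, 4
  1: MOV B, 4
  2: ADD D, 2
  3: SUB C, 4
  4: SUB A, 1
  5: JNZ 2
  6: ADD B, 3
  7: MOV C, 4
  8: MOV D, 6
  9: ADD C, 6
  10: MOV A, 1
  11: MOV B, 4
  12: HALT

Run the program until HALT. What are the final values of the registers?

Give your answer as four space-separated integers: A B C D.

Answer: 1 4 10 6

Derivation:
Step 1: PC=0 exec 'MOV A, 4'. After: A=4 B=0 C=0 D=0 ZF=0 PC=1
Step 2: PC=1 exec 'MOV B, 4'. After: A=4 B=4 C=0 D=0 ZF=0 PC=2
Step 3: PC=2 exec 'ADD D, 2'. After: A=4 B=4 C=0 D=2 ZF=0 PC=3
Step 4: PC=3 exec 'SUB C, 4'. After: A=4 B=4 C=-4 D=2 ZF=0 PC=4
Step 5: PC=4 exec 'SUB A, 1'. After: A=3 B=4 C=-4 D=2 ZF=0 PC=5
Step 6: PC=5 exec 'JNZ 2'. After: A=3 B=4 C=-4 D=2 ZF=0 PC=2
Step 7: PC=2 exec 'ADD D, 2'. After: A=3 B=4 C=-4 D=4 ZF=0 PC=3
Step 8: PC=3 exec 'SUB C, 4'. After: A=3 B=4 C=-8 D=4 ZF=0 PC=4
Step 9: PC=4 exec 'SUB A, 1'. After: A=2 B=4 C=-8 D=4 ZF=0 PC=5
Step 10: PC=5 exec 'JNZ 2'. After: A=2 B=4 C=-8 D=4 ZF=0 PC=2
Step 11: PC=2 exec 'ADD D, 2'. After: A=2 B=4 C=-8 D=6 ZF=0 PC=3
Step 12: PC=3 exec 'SUB C, 4'. After: A=2 B=4 C=-12 D=6 ZF=0 PC=4
Step 13: PC=4 exec 'SUB A, 1'. After: A=1 B=4 C=-12 D=6 ZF=0 PC=5
Step 14: PC=5 exec 'JNZ 2'. After: A=1 B=4 C=-12 D=6 ZF=0 PC=2
Step 15: PC=2 exec 'ADD D, 2'. After: A=1 B=4 C=-12 D=8 ZF=0 PC=3
Step 16: PC=3 exec 'SUB C, 4'. After: A=1 B=4 C=-16 D=8 ZF=0 PC=4
Step 17: PC=4 exec 'SUB A, 1'. After: A=0 B=4 C=-16 D=8 ZF=1 PC=5
Step 18: PC=5 exec 'JNZ 2'. After: A=0 B=4 C=-16 D=8 ZF=1 PC=6
Step 19: PC=6 exec 'ADD B, 3'. After: A=0 B=7 C=-16 D=8 ZF=0 PC=7
Step 20: PC=7 exec 'MOV C, 4'. After: A=0 B=7 C=4 D=8 ZF=0 PC=8
Step 21: PC=8 exec 'MOV D, 6'. After: A=0 B=7 C=4 D=6 ZF=0 PC=9
Step 22: PC=9 exec 'ADD C, 6'. After: A=0 B=7 C=10 D=6 ZF=0 PC=10
Step 23: PC=10 exec 'MOV A, 1'. After: A=1 B=7 C=10 D=6 ZF=0 PC=11
Step 24: PC=11 exec 'MOV B, 4'. After: A=1 B=4 C=10 D=6 ZF=0 PC=12
Step 25: PC=12 exec 'HALT'. After: A=1 B=4 C=10 D=6 ZF=0 PC=12 HALTED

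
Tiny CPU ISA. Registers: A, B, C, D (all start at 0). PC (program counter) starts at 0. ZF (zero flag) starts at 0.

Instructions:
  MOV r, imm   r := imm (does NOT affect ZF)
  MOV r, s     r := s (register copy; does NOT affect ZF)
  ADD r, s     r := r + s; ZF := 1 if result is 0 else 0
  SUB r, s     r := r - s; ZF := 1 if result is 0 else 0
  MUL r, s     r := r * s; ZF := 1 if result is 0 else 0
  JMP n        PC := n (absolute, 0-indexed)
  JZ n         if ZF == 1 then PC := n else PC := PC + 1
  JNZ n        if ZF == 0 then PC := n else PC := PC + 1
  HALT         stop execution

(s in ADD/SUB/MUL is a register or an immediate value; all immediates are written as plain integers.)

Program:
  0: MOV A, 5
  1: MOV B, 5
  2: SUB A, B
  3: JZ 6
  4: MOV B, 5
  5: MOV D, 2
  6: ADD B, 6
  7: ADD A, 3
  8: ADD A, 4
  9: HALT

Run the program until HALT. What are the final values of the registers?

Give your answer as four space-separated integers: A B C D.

Answer: 7 11 0 0

Derivation:
Step 1: PC=0 exec 'MOV A, 5'. After: A=5 B=0 C=0 D=0 ZF=0 PC=1
Step 2: PC=1 exec 'MOV B, 5'. After: A=5 B=5 C=0 D=0 ZF=0 PC=2
Step 3: PC=2 exec 'SUB A, B'. After: A=0 B=5 C=0 D=0 ZF=1 PC=3
Step 4: PC=3 exec 'JZ 6'. After: A=0 B=5 C=0 D=0 ZF=1 PC=6
Step 5: PC=6 exec 'ADD B, 6'. After: A=0 B=11 C=0 D=0 ZF=0 PC=7
Step 6: PC=7 exec 'ADD A, 3'. After: A=3 B=11 C=0 D=0 ZF=0 PC=8
Step 7: PC=8 exec 'ADD A, 4'. After: A=7 B=11 C=0 D=0 ZF=0 PC=9
Step 8: PC=9 exec 'HALT'. After: A=7 B=11 C=0 D=0 ZF=0 PC=9 HALTED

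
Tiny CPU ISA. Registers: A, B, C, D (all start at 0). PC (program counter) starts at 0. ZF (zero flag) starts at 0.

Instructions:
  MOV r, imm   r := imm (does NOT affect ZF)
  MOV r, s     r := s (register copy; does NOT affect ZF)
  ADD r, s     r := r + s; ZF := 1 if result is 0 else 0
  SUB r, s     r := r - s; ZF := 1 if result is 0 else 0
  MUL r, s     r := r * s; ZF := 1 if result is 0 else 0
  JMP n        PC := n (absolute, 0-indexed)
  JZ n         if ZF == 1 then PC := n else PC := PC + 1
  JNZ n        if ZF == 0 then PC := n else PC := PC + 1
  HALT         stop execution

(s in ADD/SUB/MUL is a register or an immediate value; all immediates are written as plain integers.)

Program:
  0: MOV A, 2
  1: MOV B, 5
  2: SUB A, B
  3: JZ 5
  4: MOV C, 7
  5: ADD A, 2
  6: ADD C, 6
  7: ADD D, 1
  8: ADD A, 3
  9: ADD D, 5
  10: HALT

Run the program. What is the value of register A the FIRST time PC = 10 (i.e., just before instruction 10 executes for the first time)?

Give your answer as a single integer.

Step 1: PC=0 exec 'MOV A, 2'. After: A=2 B=0 C=0 D=0 ZF=0 PC=1
Step 2: PC=1 exec 'MOV B, 5'. After: A=2 B=5 C=0 D=0 ZF=0 PC=2
Step 3: PC=2 exec 'SUB A, B'. After: A=-3 B=5 C=0 D=0 ZF=0 PC=3
Step 4: PC=3 exec 'JZ 5'. After: A=-3 B=5 C=0 D=0 ZF=0 PC=4
Step 5: PC=4 exec 'MOV C, 7'. After: A=-3 B=5 C=7 D=0 ZF=0 PC=5
Step 6: PC=5 exec 'ADD A, 2'. After: A=-1 B=5 C=7 D=0 ZF=0 PC=6
Step 7: PC=6 exec 'ADD C, 6'. After: A=-1 B=5 C=13 D=0 ZF=0 PC=7
Step 8: PC=7 exec 'ADD D, 1'. After: A=-1 B=5 C=13 D=1 ZF=0 PC=8
Step 9: PC=8 exec 'ADD A, 3'. After: A=2 B=5 C=13 D=1 ZF=0 PC=9
Step 10: PC=9 exec 'ADD D, 5'. After: A=2 B=5 C=13 D=6 ZF=0 PC=10
First time PC=10: A=2

2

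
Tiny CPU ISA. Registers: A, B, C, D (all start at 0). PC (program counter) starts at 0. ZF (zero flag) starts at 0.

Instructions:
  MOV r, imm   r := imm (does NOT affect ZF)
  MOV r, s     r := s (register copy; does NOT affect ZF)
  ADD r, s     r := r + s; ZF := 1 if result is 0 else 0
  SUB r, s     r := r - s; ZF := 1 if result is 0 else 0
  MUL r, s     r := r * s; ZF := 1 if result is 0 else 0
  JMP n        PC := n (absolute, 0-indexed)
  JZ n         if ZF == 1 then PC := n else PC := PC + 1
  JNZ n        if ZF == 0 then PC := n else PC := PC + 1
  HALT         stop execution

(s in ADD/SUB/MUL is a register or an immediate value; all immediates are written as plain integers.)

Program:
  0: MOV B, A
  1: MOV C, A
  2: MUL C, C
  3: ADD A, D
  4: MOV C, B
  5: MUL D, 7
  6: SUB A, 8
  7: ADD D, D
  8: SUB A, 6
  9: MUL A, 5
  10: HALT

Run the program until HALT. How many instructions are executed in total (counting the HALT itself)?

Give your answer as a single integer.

Step 1: PC=0 exec 'MOV B, A'. After: A=0 B=0 C=0 D=0 ZF=0 PC=1
Step 2: PC=1 exec 'MOV C, A'. After: A=0 B=0 C=0 D=0 ZF=0 PC=2
Step 3: PC=2 exec 'MUL C, C'. After: A=0 B=0 C=0 D=0 ZF=1 PC=3
Step 4: PC=3 exec 'ADD A, D'. After: A=0 B=0 C=0 D=0 ZF=1 PC=4
Step 5: PC=4 exec 'MOV C, B'. After: A=0 B=0 C=0 D=0 ZF=1 PC=5
Step 6: PC=5 exec 'MUL D, 7'. After: A=0 B=0 C=0 D=0 ZF=1 PC=6
Step 7: PC=6 exec 'SUB A, 8'. After: A=-8 B=0 C=0 D=0 ZF=0 PC=7
Step 8: PC=7 exec 'ADD D, D'. After: A=-8 B=0 C=0 D=0 ZF=1 PC=8
Step 9: PC=8 exec 'SUB A, 6'. After: A=-14 B=0 C=0 D=0 ZF=0 PC=9
Step 10: PC=9 exec 'MUL A, 5'. After: A=-70 B=0 C=0 D=0 ZF=0 PC=10
Step 11: PC=10 exec 'HALT'. After: A=-70 B=0 C=0 D=0 ZF=0 PC=10 HALTED
Total instructions executed: 11

Answer: 11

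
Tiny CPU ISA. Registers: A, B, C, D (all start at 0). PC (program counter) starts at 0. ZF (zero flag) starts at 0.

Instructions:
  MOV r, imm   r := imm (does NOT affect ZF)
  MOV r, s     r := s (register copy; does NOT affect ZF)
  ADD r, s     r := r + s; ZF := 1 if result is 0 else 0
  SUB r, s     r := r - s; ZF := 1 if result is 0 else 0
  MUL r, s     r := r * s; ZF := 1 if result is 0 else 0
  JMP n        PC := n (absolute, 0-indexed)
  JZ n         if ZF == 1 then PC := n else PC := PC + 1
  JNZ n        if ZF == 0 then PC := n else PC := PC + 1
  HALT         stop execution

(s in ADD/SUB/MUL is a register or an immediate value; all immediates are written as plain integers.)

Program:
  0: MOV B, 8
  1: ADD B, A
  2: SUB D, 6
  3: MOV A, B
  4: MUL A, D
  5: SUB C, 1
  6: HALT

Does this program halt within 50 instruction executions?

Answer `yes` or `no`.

Answer: yes

Derivation:
Step 1: PC=0 exec 'MOV B, 8'. After: A=0 B=8 C=0 D=0 ZF=0 PC=1
Step 2: PC=1 exec 'ADD B, A'. After: A=0 B=8 C=0 D=0 ZF=0 PC=2
Step 3: PC=2 exec 'SUB D, 6'. After: A=0 B=8 C=0 D=-6 ZF=0 PC=3
Step 4: PC=3 exec 'MOV A, B'. After: A=8 B=8 C=0 D=-6 ZF=0 PC=4
Step 5: PC=4 exec 'MUL A, D'. After: A=-48 B=8 C=0 D=-6 ZF=0 PC=5
Step 6: PC=5 exec 'SUB C, 1'. After: A=-48 B=8 C=-1 D=-6 ZF=0 PC=6
Step 7: PC=6 exec 'HALT'. After: A=-48 B=8 C=-1 D=-6 ZF=0 PC=6 HALTED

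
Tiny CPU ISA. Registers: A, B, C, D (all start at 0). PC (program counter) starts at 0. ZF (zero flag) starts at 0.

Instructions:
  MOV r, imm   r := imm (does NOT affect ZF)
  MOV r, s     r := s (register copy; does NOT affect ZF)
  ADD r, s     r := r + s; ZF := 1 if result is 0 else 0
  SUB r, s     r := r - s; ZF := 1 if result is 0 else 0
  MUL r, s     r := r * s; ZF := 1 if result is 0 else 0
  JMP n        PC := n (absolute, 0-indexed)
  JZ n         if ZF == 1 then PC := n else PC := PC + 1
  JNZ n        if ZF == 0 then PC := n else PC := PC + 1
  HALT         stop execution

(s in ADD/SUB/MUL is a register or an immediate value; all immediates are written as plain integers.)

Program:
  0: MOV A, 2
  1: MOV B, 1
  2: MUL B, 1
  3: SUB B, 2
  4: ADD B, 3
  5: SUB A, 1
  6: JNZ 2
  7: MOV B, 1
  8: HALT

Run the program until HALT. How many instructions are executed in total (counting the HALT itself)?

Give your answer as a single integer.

Step 1: PC=0 exec 'MOV A, 2'. After: A=2 B=0 C=0 D=0 ZF=0 PC=1
Step 2: PC=1 exec 'MOV B, 1'. After: A=2 B=1 C=0 D=0 ZF=0 PC=2
Step 3: PC=2 exec 'MUL B, 1'. After: A=2 B=1 C=0 D=0 ZF=0 PC=3
Step 4: PC=3 exec 'SUB B, 2'. After: A=2 B=-1 C=0 D=0 ZF=0 PC=4
Step 5: PC=4 exec 'ADD B, 3'. After: A=2 B=2 C=0 D=0 ZF=0 PC=5
Step 6: PC=5 exec 'SUB A, 1'. After: A=1 B=2 C=0 D=0 ZF=0 PC=6
Step 7: PC=6 exec 'JNZ 2'. After: A=1 B=2 C=0 D=0 ZF=0 PC=2
Step 8: PC=2 exec 'MUL B, 1'. After: A=1 B=2 C=0 D=0 ZF=0 PC=3
Step 9: PC=3 exec 'SUB B, 2'. After: A=1 B=0 C=0 D=0 ZF=1 PC=4
Step 10: PC=4 exec 'ADD B, 3'. After: A=1 B=3 C=0 D=0 ZF=0 PC=5
Step 11: PC=5 exec 'SUB A, 1'. After: A=0 B=3 C=0 D=0 ZF=1 PC=6
Step 12: PC=6 exec 'JNZ 2'. After: A=0 B=3 C=0 D=0 ZF=1 PC=7
Step 13: PC=7 exec 'MOV B, 1'. After: A=0 B=1 C=0 D=0 ZF=1 PC=8
Step 14: PC=8 exec 'HALT'. After: A=0 B=1 C=0 D=0 ZF=1 PC=8 HALTED
Total instructions executed: 14

Answer: 14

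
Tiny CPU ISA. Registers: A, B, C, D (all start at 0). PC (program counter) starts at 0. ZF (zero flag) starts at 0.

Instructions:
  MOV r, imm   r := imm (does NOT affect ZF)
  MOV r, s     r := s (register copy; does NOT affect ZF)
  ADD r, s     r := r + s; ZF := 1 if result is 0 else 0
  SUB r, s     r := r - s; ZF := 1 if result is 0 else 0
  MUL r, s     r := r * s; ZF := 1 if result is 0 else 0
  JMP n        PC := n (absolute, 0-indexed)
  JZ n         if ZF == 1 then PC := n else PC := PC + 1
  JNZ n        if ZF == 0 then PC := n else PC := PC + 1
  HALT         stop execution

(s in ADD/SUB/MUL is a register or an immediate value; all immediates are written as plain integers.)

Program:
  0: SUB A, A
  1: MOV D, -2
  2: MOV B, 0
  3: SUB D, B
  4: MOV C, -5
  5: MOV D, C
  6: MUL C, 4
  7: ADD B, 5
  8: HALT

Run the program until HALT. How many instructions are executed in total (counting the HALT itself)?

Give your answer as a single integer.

Step 1: PC=0 exec 'SUB A, A'. After: A=0 B=0 C=0 D=0 ZF=1 PC=1
Step 2: PC=1 exec 'MOV D, -2'. After: A=0 B=0 C=0 D=-2 ZF=1 PC=2
Step 3: PC=2 exec 'MOV B, 0'. After: A=0 B=0 C=0 D=-2 ZF=1 PC=3
Step 4: PC=3 exec 'SUB D, B'. After: A=0 B=0 C=0 D=-2 ZF=0 PC=4
Step 5: PC=4 exec 'MOV C, -5'. After: A=0 B=0 C=-5 D=-2 ZF=0 PC=5
Step 6: PC=5 exec 'MOV D, C'. After: A=0 B=0 C=-5 D=-5 ZF=0 PC=6
Step 7: PC=6 exec 'MUL C, 4'. After: A=0 B=0 C=-20 D=-5 ZF=0 PC=7
Step 8: PC=7 exec 'ADD B, 5'. After: A=0 B=5 C=-20 D=-5 ZF=0 PC=8
Step 9: PC=8 exec 'HALT'. After: A=0 B=5 C=-20 D=-5 ZF=0 PC=8 HALTED
Total instructions executed: 9

Answer: 9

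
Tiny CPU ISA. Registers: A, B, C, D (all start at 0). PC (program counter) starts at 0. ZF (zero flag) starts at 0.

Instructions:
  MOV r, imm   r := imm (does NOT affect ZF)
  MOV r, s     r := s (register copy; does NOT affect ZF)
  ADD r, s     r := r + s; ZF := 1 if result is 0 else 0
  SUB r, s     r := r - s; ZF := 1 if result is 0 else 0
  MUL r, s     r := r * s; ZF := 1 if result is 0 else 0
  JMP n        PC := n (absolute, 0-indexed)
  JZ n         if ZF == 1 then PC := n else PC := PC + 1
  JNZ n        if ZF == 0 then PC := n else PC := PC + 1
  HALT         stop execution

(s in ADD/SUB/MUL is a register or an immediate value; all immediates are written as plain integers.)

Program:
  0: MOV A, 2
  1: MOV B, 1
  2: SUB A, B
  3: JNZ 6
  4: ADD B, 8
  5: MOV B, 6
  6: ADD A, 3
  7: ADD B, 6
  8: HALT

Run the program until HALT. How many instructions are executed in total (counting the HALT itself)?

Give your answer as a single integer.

Answer: 7

Derivation:
Step 1: PC=0 exec 'MOV A, 2'. After: A=2 B=0 C=0 D=0 ZF=0 PC=1
Step 2: PC=1 exec 'MOV B, 1'. After: A=2 B=1 C=0 D=0 ZF=0 PC=2
Step 3: PC=2 exec 'SUB A, B'. After: A=1 B=1 C=0 D=0 ZF=0 PC=3
Step 4: PC=3 exec 'JNZ 6'. After: A=1 B=1 C=0 D=0 ZF=0 PC=6
Step 5: PC=6 exec 'ADD A, 3'. After: A=4 B=1 C=0 D=0 ZF=0 PC=7
Step 6: PC=7 exec 'ADD B, 6'. After: A=4 B=7 C=0 D=0 ZF=0 PC=8
Step 7: PC=8 exec 'HALT'. After: A=4 B=7 C=0 D=0 ZF=0 PC=8 HALTED
Total instructions executed: 7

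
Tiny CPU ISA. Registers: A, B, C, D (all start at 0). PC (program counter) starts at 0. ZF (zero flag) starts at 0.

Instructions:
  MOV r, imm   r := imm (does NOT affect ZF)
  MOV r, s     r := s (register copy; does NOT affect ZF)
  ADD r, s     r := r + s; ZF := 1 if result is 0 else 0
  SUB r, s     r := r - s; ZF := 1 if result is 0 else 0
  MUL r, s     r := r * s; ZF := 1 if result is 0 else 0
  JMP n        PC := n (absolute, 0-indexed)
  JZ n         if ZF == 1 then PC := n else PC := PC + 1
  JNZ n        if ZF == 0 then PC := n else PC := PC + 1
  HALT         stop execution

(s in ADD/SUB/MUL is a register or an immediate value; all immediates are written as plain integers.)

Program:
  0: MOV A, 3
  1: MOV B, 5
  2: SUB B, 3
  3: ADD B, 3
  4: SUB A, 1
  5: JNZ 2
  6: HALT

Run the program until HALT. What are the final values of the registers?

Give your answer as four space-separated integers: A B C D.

Answer: 0 5 0 0

Derivation:
Step 1: PC=0 exec 'MOV A, 3'. After: A=3 B=0 C=0 D=0 ZF=0 PC=1
Step 2: PC=1 exec 'MOV B, 5'. After: A=3 B=5 C=0 D=0 ZF=0 PC=2
Step 3: PC=2 exec 'SUB B, 3'. After: A=3 B=2 C=0 D=0 ZF=0 PC=3
Step 4: PC=3 exec 'ADD B, 3'. After: A=3 B=5 C=0 D=0 ZF=0 PC=4
Step 5: PC=4 exec 'SUB A, 1'. After: A=2 B=5 C=0 D=0 ZF=0 PC=5
Step 6: PC=5 exec 'JNZ 2'. After: A=2 B=5 C=0 D=0 ZF=0 PC=2
Step 7: PC=2 exec 'SUB B, 3'. After: A=2 B=2 C=0 D=0 ZF=0 PC=3
Step 8: PC=3 exec 'ADD B, 3'. After: A=2 B=5 C=0 D=0 ZF=0 PC=4
Step 9: PC=4 exec 'SUB A, 1'. After: A=1 B=5 C=0 D=0 ZF=0 PC=5
Step 10: PC=5 exec 'JNZ 2'. After: A=1 B=5 C=0 D=0 ZF=0 PC=2
Step 11: PC=2 exec 'SUB B, 3'. After: A=1 B=2 C=0 D=0 ZF=0 PC=3
Step 12: PC=3 exec 'ADD B, 3'. After: A=1 B=5 C=0 D=0 ZF=0 PC=4
Step 13: PC=4 exec 'SUB A, 1'. After: A=0 B=5 C=0 D=0 ZF=1 PC=5
Step 14: PC=5 exec 'JNZ 2'. After: A=0 B=5 C=0 D=0 ZF=1 PC=6
Step 15: PC=6 exec 'HALT'. After: A=0 B=5 C=0 D=0 ZF=1 PC=6 HALTED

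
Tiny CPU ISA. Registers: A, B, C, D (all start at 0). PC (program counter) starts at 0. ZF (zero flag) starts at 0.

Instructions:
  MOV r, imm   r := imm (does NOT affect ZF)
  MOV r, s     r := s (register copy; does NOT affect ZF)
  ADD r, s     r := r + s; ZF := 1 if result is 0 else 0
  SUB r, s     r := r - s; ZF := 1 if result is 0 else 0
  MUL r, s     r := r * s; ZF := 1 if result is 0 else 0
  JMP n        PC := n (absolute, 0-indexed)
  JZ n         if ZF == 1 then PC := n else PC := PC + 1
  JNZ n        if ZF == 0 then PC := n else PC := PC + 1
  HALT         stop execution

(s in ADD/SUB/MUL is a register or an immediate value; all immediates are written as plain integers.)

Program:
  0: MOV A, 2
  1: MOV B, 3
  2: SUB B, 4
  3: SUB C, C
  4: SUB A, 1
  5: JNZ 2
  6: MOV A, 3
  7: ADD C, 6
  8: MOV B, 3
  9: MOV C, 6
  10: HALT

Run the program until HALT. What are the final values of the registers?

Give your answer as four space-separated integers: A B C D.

Step 1: PC=0 exec 'MOV A, 2'. After: A=2 B=0 C=0 D=0 ZF=0 PC=1
Step 2: PC=1 exec 'MOV B, 3'. After: A=2 B=3 C=0 D=0 ZF=0 PC=2
Step 3: PC=2 exec 'SUB B, 4'. After: A=2 B=-1 C=0 D=0 ZF=0 PC=3
Step 4: PC=3 exec 'SUB C, C'. After: A=2 B=-1 C=0 D=0 ZF=1 PC=4
Step 5: PC=4 exec 'SUB A, 1'. After: A=1 B=-1 C=0 D=0 ZF=0 PC=5
Step 6: PC=5 exec 'JNZ 2'. After: A=1 B=-1 C=0 D=0 ZF=0 PC=2
Step 7: PC=2 exec 'SUB B, 4'. After: A=1 B=-5 C=0 D=0 ZF=0 PC=3
Step 8: PC=3 exec 'SUB C, C'. After: A=1 B=-5 C=0 D=0 ZF=1 PC=4
Step 9: PC=4 exec 'SUB A, 1'. After: A=0 B=-5 C=0 D=0 ZF=1 PC=5
Step 10: PC=5 exec 'JNZ 2'. After: A=0 B=-5 C=0 D=0 ZF=1 PC=6
Step 11: PC=6 exec 'MOV A, 3'. After: A=3 B=-5 C=0 D=0 ZF=1 PC=7
Step 12: PC=7 exec 'ADD C, 6'. After: A=3 B=-5 C=6 D=0 ZF=0 PC=8
Step 13: PC=8 exec 'MOV B, 3'. After: A=3 B=3 C=6 D=0 ZF=0 PC=9
Step 14: PC=9 exec 'MOV C, 6'. After: A=3 B=3 C=6 D=0 ZF=0 PC=10
Step 15: PC=10 exec 'HALT'. After: A=3 B=3 C=6 D=0 ZF=0 PC=10 HALTED

Answer: 3 3 6 0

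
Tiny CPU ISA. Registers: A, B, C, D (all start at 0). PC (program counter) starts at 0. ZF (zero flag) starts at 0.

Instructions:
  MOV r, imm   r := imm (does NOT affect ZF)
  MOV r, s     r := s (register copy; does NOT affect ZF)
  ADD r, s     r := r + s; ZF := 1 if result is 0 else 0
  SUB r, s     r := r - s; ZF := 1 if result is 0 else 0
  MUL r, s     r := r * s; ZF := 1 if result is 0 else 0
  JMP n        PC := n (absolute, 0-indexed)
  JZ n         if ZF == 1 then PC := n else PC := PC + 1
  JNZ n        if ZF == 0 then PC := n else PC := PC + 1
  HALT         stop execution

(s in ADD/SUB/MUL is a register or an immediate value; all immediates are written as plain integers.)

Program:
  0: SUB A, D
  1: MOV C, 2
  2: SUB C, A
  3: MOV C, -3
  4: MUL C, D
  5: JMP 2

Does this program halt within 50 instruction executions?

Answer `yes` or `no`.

Answer: no

Derivation:
Step 1: PC=0 exec 'SUB A, D'. After: A=0 B=0 C=0 D=0 ZF=1 PC=1
Step 2: PC=1 exec 'MOV C, 2'. After: A=0 B=0 C=2 D=0 ZF=1 PC=2
Step 3: PC=2 exec 'SUB C, A'. After: A=0 B=0 C=2 D=0 ZF=0 PC=3
Step 4: PC=3 exec 'MOV C, -3'. After: A=0 B=0 C=-3 D=0 ZF=0 PC=4
Step 5: PC=4 exec 'MUL C, D'. After: A=0 B=0 C=0 D=0 ZF=1 PC=5
Step 6: PC=5 exec 'JMP 2'. After: A=0 B=0 C=0 D=0 ZF=1 PC=2
Step 7: PC=2 exec 'SUB C, A'. After: A=0 B=0 C=0 D=0 ZF=1 PC=3
Step 8: PC=3 exec 'MOV C, -3'. After: A=0 B=0 C=-3 D=0 ZF=1 PC=4
Step 9: PC=4 exec 'MUL C, D'. After: A=0 B=0 C=0 D=0 ZF=1 PC=5
State after step 9 equals state after step 5: the program is in a cycle of length 4 and will never halt.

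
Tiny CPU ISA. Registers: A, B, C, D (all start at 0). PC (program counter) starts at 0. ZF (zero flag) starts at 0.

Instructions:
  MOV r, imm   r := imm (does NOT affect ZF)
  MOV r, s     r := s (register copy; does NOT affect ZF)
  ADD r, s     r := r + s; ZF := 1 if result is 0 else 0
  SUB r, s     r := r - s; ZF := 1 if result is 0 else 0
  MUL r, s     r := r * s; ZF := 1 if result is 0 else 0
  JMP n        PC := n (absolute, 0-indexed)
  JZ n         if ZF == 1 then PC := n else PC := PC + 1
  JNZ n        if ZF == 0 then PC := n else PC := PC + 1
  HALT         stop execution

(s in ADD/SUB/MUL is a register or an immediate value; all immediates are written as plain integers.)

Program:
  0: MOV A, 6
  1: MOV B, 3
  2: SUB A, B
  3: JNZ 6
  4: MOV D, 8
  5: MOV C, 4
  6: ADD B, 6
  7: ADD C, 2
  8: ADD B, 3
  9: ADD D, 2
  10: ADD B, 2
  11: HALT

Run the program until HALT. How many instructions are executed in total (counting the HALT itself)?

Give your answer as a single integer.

Answer: 10

Derivation:
Step 1: PC=0 exec 'MOV A, 6'. After: A=6 B=0 C=0 D=0 ZF=0 PC=1
Step 2: PC=1 exec 'MOV B, 3'. After: A=6 B=3 C=0 D=0 ZF=0 PC=2
Step 3: PC=2 exec 'SUB A, B'. After: A=3 B=3 C=0 D=0 ZF=0 PC=3
Step 4: PC=3 exec 'JNZ 6'. After: A=3 B=3 C=0 D=0 ZF=0 PC=6
Step 5: PC=6 exec 'ADD B, 6'. After: A=3 B=9 C=0 D=0 ZF=0 PC=7
Step 6: PC=7 exec 'ADD C, 2'. After: A=3 B=9 C=2 D=0 ZF=0 PC=8
Step 7: PC=8 exec 'ADD B, 3'. After: A=3 B=12 C=2 D=0 ZF=0 PC=9
Step 8: PC=9 exec 'ADD D, 2'. After: A=3 B=12 C=2 D=2 ZF=0 PC=10
Step 9: PC=10 exec 'ADD B, 2'. After: A=3 B=14 C=2 D=2 ZF=0 PC=11
Step 10: PC=11 exec 'HALT'. After: A=3 B=14 C=2 D=2 ZF=0 PC=11 HALTED
Total instructions executed: 10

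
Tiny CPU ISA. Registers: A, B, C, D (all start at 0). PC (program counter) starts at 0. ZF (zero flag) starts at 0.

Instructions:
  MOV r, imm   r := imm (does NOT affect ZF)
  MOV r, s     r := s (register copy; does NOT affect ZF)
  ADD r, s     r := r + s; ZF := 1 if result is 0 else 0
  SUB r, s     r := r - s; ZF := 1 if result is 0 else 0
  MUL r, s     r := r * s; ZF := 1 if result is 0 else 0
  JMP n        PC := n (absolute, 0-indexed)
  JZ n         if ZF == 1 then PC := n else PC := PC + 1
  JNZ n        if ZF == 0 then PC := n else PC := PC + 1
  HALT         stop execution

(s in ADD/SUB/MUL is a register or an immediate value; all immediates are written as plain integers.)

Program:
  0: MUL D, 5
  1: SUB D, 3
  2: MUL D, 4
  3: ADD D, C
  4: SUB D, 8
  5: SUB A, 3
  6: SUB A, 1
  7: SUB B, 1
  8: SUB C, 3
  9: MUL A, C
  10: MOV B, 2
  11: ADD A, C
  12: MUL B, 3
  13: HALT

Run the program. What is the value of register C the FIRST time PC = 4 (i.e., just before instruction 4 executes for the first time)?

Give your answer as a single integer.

Step 1: PC=0 exec 'MUL D, 5'. After: A=0 B=0 C=0 D=0 ZF=1 PC=1
Step 2: PC=1 exec 'SUB D, 3'. After: A=0 B=0 C=0 D=-3 ZF=0 PC=2
Step 3: PC=2 exec 'MUL D, 4'. After: A=0 B=0 C=0 D=-12 ZF=0 PC=3
Step 4: PC=3 exec 'ADD D, C'. After: A=0 B=0 C=0 D=-12 ZF=0 PC=4
First time PC=4: C=0

0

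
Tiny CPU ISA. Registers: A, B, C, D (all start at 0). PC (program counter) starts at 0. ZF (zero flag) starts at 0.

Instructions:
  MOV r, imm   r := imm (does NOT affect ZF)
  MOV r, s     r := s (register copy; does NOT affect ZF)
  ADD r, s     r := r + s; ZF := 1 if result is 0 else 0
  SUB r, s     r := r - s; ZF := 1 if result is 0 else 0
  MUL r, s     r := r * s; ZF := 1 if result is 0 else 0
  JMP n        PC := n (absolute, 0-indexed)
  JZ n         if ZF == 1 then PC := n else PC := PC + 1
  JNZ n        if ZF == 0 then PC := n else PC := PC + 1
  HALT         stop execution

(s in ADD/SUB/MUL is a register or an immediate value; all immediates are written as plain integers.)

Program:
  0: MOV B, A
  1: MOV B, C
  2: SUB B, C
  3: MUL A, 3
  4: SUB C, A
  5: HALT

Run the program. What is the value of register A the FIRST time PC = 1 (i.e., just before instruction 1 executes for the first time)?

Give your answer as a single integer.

Step 1: PC=0 exec 'MOV B, A'. After: A=0 B=0 C=0 D=0 ZF=0 PC=1
First time PC=1: A=0

0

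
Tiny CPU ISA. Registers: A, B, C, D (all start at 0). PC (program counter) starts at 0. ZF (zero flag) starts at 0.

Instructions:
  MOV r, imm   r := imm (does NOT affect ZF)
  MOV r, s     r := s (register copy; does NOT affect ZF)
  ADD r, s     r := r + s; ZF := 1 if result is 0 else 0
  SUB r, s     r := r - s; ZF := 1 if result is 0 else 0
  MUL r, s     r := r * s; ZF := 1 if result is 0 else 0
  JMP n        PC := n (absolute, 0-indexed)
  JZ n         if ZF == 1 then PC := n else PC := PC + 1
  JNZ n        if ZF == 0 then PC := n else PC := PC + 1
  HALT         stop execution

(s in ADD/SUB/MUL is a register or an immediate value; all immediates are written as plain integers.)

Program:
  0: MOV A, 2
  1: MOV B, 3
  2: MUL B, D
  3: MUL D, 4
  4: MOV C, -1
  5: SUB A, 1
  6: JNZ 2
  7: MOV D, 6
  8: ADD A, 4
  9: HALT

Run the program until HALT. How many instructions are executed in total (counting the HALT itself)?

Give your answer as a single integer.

Answer: 15

Derivation:
Step 1: PC=0 exec 'MOV A, 2'. After: A=2 B=0 C=0 D=0 ZF=0 PC=1
Step 2: PC=1 exec 'MOV B, 3'. After: A=2 B=3 C=0 D=0 ZF=0 PC=2
Step 3: PC=2 exec 'MUL B, D'. After: A=2 B=0 C=0 D=0 ZF=1 PC=3
Step 4: PC=3 exec 'MUL D, 4'. After: A=2 B=0 C=0 D=0 ZF=1 PC=4
Step 5: PC=4 exec 'MOV C, -1'. After: A=2 B=0 C=-1 D=0 ZF=1 PC=5
Step 6: PC=5 exec 'SUB A, 1'. After: A=1 B=0 C=-1 D=0 ZF=0 PC=6
Step 7: PC=6 exec 'JNZ 2'. After: A=1 B=0 C=-1 D=0 ZF=0 PC=2
Step 8: PC=2 exec 'MUL B, D'. After: A=1 B=0 C=-1 D=0 ZF=1 PC=3
Step 9: PC=3 exec 'MUL D, 4'. After: A=1 B=0 C=-1 D=0 ZF=1 PC=4
Step 10: PC=4 exec 'MOV C, -1'. After: A=1 B=0 C=-1 D=0 ZF=1 PC=5
Step 11: PC=5 exec 'SUB A, 1'. After: A=0 B=0 C=-1 D=0 ZF=1 PC=6
Step 12: PC=6 exec 'JNZ 2'. After: A=0 B=0 C=-1 D=0 ZF=1 PC=7
Step 13: PC=7 exec 'MOV D, 6'. After: A=0 B=0 C=-1 D=6 ZF=1 PC=8
Step 14: PC=8 exec 'ADD A, 4'. After: A=4 B=0 C=-1 D=6 ZF=0 PC=9
Step 15: PC=9 exec 'HALT'. After: A=4 B=0 C=-1 D=6 ZF=0 PC=9 HALTED
Total instructions executed: 15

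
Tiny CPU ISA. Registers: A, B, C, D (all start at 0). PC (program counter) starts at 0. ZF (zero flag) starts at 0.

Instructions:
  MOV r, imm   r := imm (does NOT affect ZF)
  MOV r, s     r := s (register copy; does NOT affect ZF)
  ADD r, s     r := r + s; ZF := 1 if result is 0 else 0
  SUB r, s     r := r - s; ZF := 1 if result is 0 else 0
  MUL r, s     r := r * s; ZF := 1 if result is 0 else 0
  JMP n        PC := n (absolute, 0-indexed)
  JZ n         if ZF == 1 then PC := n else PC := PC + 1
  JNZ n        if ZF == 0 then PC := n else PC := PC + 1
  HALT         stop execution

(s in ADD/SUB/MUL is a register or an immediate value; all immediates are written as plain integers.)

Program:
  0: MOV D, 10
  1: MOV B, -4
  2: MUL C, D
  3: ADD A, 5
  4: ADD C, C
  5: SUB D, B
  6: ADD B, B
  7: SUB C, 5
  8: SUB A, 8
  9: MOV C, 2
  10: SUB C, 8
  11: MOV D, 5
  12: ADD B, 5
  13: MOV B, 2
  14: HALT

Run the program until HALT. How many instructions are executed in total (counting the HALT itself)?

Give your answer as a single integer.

Answer: 15

Derivation:
Step 1: PC=0 exec 'MOV D, 10'. After: A=0 B=0 C=0 D=10 ZF=0 PC=1
Step 2: PC=1 exec 'MOV B, -4'. After: A=0 B=-4 C=0 D=10 ZF=0 PC=2
Step 3: PC=2 exec 'MUL C, D'. After: A=0 B=-4 C=0 D=10 ZF=1 PC=3
Step 4: PC=3 exec 'ADD A, 5'. After: A=5 B=-4 C=0 D=10 ZF=0 PC=4
Step 5: PC=4 exec 'ADD C, C'. After: A=5 B=-4 C=0 D=10 ZF=1 PC=5
Step 6: PC=5 exec 'SUB D, B'. After: A=5 B=-4 C=0 D=14 ZF=0 PC=6
Step 7: PC=6 exec 'ADD B, B'. After: A=5 B=-8 C=0 D=14 ZF=0 PC=7
Step 8: PC=7 exec 'SUB C, 5'. After: A=5 B=-8 C=-5 D=14 ZF=0 PC=8
Step 9: PC=8 exec 'SUB A, 8'. After: A=-3 B=-8 C=-5 D=14 ZF=0 PC=9
Step 10: PC=9 exec 'MOV C, 2'. After: A=-3 B=-8 C=2 D=14 ZF=0 PC=10
Step 11: PC=10 exec 'SUB C, 8'. After: A=-3 B=-8 C=-6 D=14 ZF=0 PC=11
Step 12: PC=11 exec 'MOV D, 5'. After: A=-3 B=-8 C=-6 D=5 ZF=0 PC=12
Step 13: PC=12 exec 'ADD B, 5'. After: A=-3 B=-3 C=-6 D=5 ZF=0 PC=13
Step 14: PC=13 exec 'MOV B, 2'. After: A=-3 B=2 C=-6 D=5 ZF=0 PC=14
Step 15: PC=14 exec 'HALT'. After: A=-3 B=2 C=-6 D=5 ZF=0 PC=14 HALTED
Total instructions executed: 15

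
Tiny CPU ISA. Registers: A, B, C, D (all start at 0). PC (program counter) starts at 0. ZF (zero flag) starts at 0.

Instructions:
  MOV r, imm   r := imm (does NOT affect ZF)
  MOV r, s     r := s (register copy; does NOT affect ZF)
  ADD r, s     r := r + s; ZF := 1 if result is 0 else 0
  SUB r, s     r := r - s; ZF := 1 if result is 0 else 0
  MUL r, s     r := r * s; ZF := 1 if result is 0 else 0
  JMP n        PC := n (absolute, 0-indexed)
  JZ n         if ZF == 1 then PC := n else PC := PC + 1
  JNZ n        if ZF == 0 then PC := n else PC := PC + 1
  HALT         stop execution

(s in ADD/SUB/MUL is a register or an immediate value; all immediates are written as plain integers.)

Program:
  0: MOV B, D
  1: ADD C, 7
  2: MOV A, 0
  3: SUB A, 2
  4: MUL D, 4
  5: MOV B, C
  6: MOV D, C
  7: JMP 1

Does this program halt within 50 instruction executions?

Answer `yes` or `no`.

Step 1: PC=0 exec 'MOV B, D'. After: A=0 B=0 C=0 D=0 ZF=0 PC=1
Step 2: PC=1 exec 'ADD C, 7'. After: A=0 B=0 C=7 D=0 ZF=0 PC=2
Step 3: PC=2 exec 'MOV A, 0'. After: A=0 B=0 C=7 D=0 ZF=0 PC=3
Step 4: PC=3 exec 'SUB A, 2'. After: A=-2 B=0 C=7 D=0 ZF=0 PC=4
Step 5: PC=4 exec 'MUL D, 4'. After: A=-2 B=0 C=7 D=0 ZF=1 PC=5
Step 6: PC=5 exec 'MOV B, C'. After: A=-2 B=7 C=7 D=0 ZF=1 PC=6
Step 7: PC=6 exec 'MOV D, C'. After: A=-2 B=7 C=7 D=7 ZF=1 PC=7
Step 8: PC=7 exec 'JMP 1'. After: A=-2 B=7 C=7 D=7 ZF=1 PC=1
Step 9: PC=1 exec 'ADD C, 7'. After: A=-2 B=7 C=14 D=7 ZF=0 PC=2
Step 10: PC=2 exec 'MOV A, 0'. After: A=0 B=7 C=14 D=7 ZF=0 PC=3
Step 11: PC=3 exec 'SUB A, 2'. After: A=-2 B=7 C=14 D=7 ZF=0 PC=4
Step 12: PC=4 exec 'MUL D, 4'. After: A=-2 B=7 C=14 D=28 ZF=0 PC=5
Step 13: PC=5 exec 'MOV B, C'. After: A=-2 B=14 C=14 D=28 ZF=0 PC=6
Step 14: PC=6 exec 'MOV D, C'. After: A=-2 B=14 C=14 D=14 ZF=0 PC=7
Step 15: PC=7 exec 'JMP 1'. After: A=-2 B=14 C=14 D=14 ZF=0 PC=1
After 50 steps: not halted. PC revisits the same instructions with no path to HALT; will never halt.

Answer: no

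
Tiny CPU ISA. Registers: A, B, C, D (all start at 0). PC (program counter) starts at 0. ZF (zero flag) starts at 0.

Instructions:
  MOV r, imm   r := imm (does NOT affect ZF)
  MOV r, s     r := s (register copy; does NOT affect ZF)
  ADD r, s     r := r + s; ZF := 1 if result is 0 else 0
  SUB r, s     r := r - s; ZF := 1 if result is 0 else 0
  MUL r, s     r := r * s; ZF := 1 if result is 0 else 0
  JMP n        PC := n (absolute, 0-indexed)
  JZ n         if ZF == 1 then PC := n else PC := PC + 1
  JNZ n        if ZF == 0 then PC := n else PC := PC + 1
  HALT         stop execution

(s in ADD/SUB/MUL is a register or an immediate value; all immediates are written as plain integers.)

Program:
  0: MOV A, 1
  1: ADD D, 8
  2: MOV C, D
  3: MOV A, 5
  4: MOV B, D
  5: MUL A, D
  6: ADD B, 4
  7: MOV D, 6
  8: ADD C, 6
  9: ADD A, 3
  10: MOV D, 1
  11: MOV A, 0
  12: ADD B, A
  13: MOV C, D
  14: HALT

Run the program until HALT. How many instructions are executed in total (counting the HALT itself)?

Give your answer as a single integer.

Step 1: PC=0 exec 'MOV A, 1'. After: A=1 B=0 C=0 D=0 ZF=0 PC=1
Step 2: PC=1 exec 'ADD D, 8'. After: A=1 B=0 C=0 D=8 ZF=0 PC=2
Step 3: PC=2 exec 'MOV C, D'. After: A=1 B=0 C=8 D=8 ZF=0 PC=3
Step 4: PC=3 exec 'MOV A, 5'. After: A=5 B=0 C=8 D=8 ZF=0 PC=4
Step 5: PC=4 exec 'MOV B, D'. After: A=5 B=8 C=8 D=8 ZF=0 PC=5
Step 6: PC=5 exec 'MUL A, D'. After: A=40 B=8 C=8 D=8 ZF=0 PC=6
Step 7: PC=6 exec 'ADD B, 4'. After: A=40 B=12 C=8 D=8 ZF=0 PC=7
Step 8: PC=7 exec 'MOV D, 6'. After: A=40 B=12 C=8 D=6 ZF=0 PC=8
Step 9: PC=8 exec 'ADD C, 6'. After: A=40 B=12 C=14 D=6 ZF=0 PC=9
Step 10: PC=9 exec 'ADD A, 3'. After: A=43 B=12 C=14 D=6 ZF=0 PC=10
Step 11: PC=10 exec 'MOV D, 1'. After: A=43 B=12 C=14 D=1 ZF=0 PC=11
Step 12: PC=11 exec 'MOV A, 0'. After: A=0 B=12 C=14 D=1 ZF=0 PC=12
Step 13: PC=12 exec 'ADD B, A'. After: A=0 B=12 C=14 D=1 ZF=0 PC=13
Step 14: PC=13 exec 'MOV C, D'. After: A=0 B=12 C=1 D=1 ZF=0 PC=14
Step 15: PC=14 exec 'HALT'. After: A=0 B=12 C=1 D=1 ZF=0 PC=14 HALTED
Total instructions executed: 15

Answer: 15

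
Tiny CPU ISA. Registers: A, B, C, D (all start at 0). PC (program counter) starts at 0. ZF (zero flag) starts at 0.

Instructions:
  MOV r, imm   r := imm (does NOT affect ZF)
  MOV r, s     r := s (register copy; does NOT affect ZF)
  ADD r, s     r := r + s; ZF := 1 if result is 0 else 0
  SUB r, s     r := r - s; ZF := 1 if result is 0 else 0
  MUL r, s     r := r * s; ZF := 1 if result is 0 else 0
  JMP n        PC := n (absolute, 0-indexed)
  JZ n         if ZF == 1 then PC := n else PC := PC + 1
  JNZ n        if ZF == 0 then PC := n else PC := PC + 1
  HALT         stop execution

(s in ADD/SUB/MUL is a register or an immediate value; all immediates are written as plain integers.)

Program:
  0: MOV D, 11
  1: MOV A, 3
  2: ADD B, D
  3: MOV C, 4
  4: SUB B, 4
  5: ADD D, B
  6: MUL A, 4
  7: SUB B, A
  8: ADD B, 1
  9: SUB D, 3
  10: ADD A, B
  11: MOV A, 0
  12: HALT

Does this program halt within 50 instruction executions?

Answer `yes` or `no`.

Step 1: PC=0 exec 'MOV D, 11'. After: A=0 B=0 C=0 D=11 ZF=0 PC=1
Step 2: PC=1 exec 'MOV A, 3'. After: A=3 B=0 C=0 D=11 ZF=0 PC=2
Step 3: PC=2 exec 'ADD B, D'. After: A=3 B=11 C=0 D=11 ZF=0 PC=3
Step 4: PC=3 exec 'MOV C, 4'. After: A=3 B=11 C=4 D=11 ZF=0 PC=4
Step 5: PC=4 exec 'SUB B, 4'. After: A=3 B=7 C=4 D=11 ZF=0 PC=5
Step 6: PC=5 exec 'ADD D, B'. After: A=3 B=7 C=4 D=18 ZF=0 PC=6
Step 7: PC=6 exec 'MUL A, 4'. After: A=12 B=7 C=4 D=18 ZF=0 PC=7
Step 8: PC=7 exec 'SUB B, A'. After: A=12 B=-5 C=4 D=18 ZF=0 PC=8
Step 9: PC=8 exec 'ADD B, 1'. After: A=12 B=-4 C=4 D=18 ZF=0 PC=9
Step 10: PC=9 exec 'SUB D, 3'. After: A=12 B=-4 C=4 D=15 ZF=0 PC=10
Step 11: PC=10 exec 'ADD A, B'. After: A=8 B=-4 C=4 D=15 ZF=0 PC=11
Step 12: PC=11 exec 'MOV A, 0'. After: A=0 B=-4 C=4 D=15 ZF=0 PC=12
Step 13: PC=12 exec 'HALT'. After: A=0 B=-4 C=4 D=15 ZF=0 PC=12 HALTED

Answer: yes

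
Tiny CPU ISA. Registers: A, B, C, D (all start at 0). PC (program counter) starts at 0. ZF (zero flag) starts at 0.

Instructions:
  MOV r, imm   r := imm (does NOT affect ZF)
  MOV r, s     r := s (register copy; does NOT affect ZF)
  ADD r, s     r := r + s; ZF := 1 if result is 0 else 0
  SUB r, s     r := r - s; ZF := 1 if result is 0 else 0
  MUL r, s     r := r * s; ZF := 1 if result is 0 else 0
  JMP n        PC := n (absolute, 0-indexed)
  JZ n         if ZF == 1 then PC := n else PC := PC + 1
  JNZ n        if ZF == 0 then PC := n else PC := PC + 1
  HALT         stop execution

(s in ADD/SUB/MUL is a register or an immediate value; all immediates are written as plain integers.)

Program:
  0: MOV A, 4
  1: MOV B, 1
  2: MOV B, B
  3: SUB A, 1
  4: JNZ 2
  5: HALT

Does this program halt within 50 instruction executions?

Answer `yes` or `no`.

Step 1: PC=0 exec 'MOV A, 4'. After: A=4 B=0 C=0 D=0 ZF=0 PC=1
Step 2: PC=1 exec 'MOV B, 1'. After: A=4 B=1 C=0 D=0 ZF=0 PC=2
Step 3: PC=2 exec 'MOV B, B'. After: A=4 B=1 C=0 D=0 ZF=0 PC=3
Step 4: PC=3 exec 'SUB A, 1'. After: A=3 B=1 C=0 D=0 ZF=0 PC=4
Step 5: PC=4 exec 'JNZ 2'. After: A=3 B=1 C=0 D=0 ZF=0 PC=2
Step 6: PC=2 exec 'MOV B, B'. After: A=3 B=1 C=0 D=0 ZF=0 PC=3
Step 7: PC=3 exec 'SUB A, 1'. After: A=2 B=1 C=0 D=0 ZF=0 PC=4
Step 8: PC=4 exec 'JNZ 2'. After: A=2 B=1 C=0 D=0 ZF=0 PC=2
Step 9: PC=2 exec 'MOV B, B'. After: A=2 B=1 C=0 D=0 ZF=0 PC=3
Step 10: PC=3 exec 'SUB A, 1'. After: A=1 B=1 C=0 D=0 ZF=0 PC=4
Step 11: PC=4 exec 'JNZ 2'. After: A=1 B=1 C=0 D=0 ZF=0 PC=2
Step 12: PC=2 exec 'MOV B, B'. After: A=1 B=1 C=0 D=0 ZF=0 PC=3
Step 13: PC=3 exec 'SUB A, 1'. After: A=0 B=1 C=0 D=0 ZF=1 PC=4
Step 14: PC=4 exec 'JNZ 2'. After: A=0 B=1 C=0 D=0 ZF=1 PC=5
Step 15: PC=5 exec 'HALT'. After: A=0 B=1 C=0 D=0 ZF=1 PC=5 HALTED

Answer: yes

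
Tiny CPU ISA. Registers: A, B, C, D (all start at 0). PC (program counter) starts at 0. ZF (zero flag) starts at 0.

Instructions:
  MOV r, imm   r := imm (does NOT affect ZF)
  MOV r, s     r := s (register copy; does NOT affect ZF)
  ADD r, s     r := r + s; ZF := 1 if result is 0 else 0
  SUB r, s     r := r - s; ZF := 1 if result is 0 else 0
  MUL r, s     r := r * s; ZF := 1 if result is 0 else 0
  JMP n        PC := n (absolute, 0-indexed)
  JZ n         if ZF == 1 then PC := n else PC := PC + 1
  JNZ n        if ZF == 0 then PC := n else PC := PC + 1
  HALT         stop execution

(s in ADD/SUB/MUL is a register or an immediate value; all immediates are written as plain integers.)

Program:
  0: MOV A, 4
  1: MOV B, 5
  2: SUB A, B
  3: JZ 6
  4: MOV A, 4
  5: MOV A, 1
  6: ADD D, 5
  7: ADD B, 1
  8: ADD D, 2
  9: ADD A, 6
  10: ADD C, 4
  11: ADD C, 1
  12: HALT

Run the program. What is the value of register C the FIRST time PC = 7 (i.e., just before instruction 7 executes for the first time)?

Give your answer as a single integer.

Step 1: PC=0 exec 'MOV A, 4'. After: A=4 B=0 C=0 D=0 ZF=0 PC=1
Step 2: PC=1 exec 'MOV B, 5'. After: A=4 B=5 C=0 D=0 ZF=0 PC=2
Step 3: PC=2 exec 'SUB A, B'. After: A=-1 B=5 C=0 D=0 ZF=0 PC=3
Step 4: PC=3 exec 'JZ 6'. After: A=-1 B=5 C=0 D=0 ZF=0 PC=4
Step 5: PC=4 exec 'MOV A, 4'. After: A=4 B=5 C=0 D=0 ZF=0 PC=5
Step 6: PC=5 exec 'MOV A, 1'. After: A=1 B=5 C=0 D=0 ZF=0 PC=6
Step 7: PC=6 exec 'ADD D, 5'. After: A=1 B=5 C=0 D=5 ZF=0 PC=7
First time PC=7: C=0

0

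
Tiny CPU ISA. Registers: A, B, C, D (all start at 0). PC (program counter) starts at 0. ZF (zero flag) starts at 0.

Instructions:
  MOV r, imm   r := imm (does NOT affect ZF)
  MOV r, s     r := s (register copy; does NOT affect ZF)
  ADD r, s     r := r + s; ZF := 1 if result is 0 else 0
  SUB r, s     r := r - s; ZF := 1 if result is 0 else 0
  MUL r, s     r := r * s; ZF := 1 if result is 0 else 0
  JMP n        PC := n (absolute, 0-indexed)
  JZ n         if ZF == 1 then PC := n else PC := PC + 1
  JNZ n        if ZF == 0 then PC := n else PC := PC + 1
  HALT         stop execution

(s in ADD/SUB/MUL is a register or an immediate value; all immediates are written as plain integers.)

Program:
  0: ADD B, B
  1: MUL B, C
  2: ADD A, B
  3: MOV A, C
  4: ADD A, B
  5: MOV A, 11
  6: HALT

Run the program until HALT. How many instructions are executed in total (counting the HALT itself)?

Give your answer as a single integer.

Answer: 7

Derivation:
Step 1: PC=0 exec 'ADD B, B'. After: A=0 B=0 C=0 D=0 ZF=1 PC=1
Step 2: PC=1 exec 'MUL B, C'. After: A=0 B=0 C=0 D=0 ZF=1 PC=2
Step 3: PC=2 exec 'ADD A, B'. After: A=0 B=0 C=0 D=0 ZF=1 PC=3
Step 4: PC=3 exec 'MOV A, C'. After: A=0 B=0 C=0 D=0 ZF=1 PC=4
Step 5: PC=4 exec 'ADD A, B'. After: A=0 B=0 C=0 D=0 ZF=1 PC=5
Step 6: PC=5 exec 'MOV A, 11'. After: A=11 B=0 C=0 D=0 ZF=1 PC=6
Step 7: PC=6 exec 'HALT'. After: A=11 B=0 C=0 D=0 ZF=1 PC=6 HALTED
Total instructions executed: 7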